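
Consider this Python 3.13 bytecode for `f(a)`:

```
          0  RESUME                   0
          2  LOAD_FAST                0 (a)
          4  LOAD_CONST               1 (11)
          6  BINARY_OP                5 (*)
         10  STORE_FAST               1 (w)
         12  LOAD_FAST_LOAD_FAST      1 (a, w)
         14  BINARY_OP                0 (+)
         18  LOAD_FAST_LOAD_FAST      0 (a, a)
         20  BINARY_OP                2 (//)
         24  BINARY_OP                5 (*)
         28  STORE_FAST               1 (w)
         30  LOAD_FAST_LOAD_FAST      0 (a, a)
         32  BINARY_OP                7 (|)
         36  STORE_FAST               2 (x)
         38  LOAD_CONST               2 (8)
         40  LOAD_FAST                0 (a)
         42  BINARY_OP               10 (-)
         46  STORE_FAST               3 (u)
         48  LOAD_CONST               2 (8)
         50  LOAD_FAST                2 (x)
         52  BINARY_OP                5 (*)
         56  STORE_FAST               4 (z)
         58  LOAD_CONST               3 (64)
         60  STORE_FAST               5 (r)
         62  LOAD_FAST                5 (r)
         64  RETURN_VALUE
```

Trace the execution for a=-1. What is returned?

LOAD_FAST a → push -1. Stack: [-1]
LOAD_CONST → push 11. Stack: [-1, 11]
BINARY_OP * → -1 * 11 = -11. Stack: [-11]
STORE_FAST w → w=-11. Stack: []
LOAD_FAST_LOAD_FAST a,w → push -1,-11. Stack: [-1, -11]
BINARY_OP + → -1 + -11 = -12. Stack: [-12]
LOAD_FAST_LOAD_FAST a,a → push -1,-1. Stack: [-12, -1, -1]
BINARY_OP // → -1 // -1 = 1. Stack: [-12, 1]
BINARY_OP * → -12 * 1 = -12. Stack: [-12]
STORE_FAST w → w=-12. Stack: []
LOAD_FAST_LOAD_FAST a,a → push -1,-1. Stack: [-1, -1]
BINARY_OP | → -1 | -1 = -1. Stack: [-1]
STORE_FAST x → x=-1. Stack: []
LOAD_CONST → push 8. Stack: [8]
LOAD_FAST a → push -1. Stack: [8, -1]
BINARY_OP - → 8 - -1 = 9. Stack: [9]
STORE_FAST u → u=9. Stack: []
LOAD_CONST → push 8. Stack: [8]
LOAD_FAST x → push -1. Stack: [8, -1]
BINARY_OP * → 8 * -1 = -8. Stack: [-8]
STORE_FAST z → z=-8. Stack: []
LOAD_CONST → push 64. Stack: [64]
STORE_FAST r → r=64. Stack: []
LOAD_FAST r → push 64. Stack: [64]
RETURN_VALUE → return 64.

64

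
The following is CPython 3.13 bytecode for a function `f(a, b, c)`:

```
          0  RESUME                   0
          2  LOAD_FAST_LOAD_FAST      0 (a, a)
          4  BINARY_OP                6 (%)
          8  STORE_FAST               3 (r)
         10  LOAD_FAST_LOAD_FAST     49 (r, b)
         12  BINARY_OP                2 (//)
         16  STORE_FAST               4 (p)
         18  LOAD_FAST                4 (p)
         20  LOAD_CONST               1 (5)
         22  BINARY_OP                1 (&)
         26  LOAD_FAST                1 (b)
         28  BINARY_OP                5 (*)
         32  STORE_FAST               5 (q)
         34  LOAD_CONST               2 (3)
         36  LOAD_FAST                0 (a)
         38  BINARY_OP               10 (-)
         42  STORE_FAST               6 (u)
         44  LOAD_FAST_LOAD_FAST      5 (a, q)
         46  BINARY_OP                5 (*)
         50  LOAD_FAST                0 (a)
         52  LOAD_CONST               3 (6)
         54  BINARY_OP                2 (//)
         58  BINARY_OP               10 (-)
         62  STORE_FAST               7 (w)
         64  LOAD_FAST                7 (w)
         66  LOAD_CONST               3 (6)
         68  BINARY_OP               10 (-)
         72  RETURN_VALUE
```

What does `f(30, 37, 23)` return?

-11

LOAD_FAST_LOAD_FAST a,a → push 30,30. Stack: [30, 30]
BINARY_OP % → 30 % 30 = 0. Stack: [0]
STORE_FAST r → r=0. Stack: []
LOAD_FAST_LOAD_FAST r,b → push 0,37. Stack: [0, 37]
BINARY_OP // → 0 // 37 = 0. Stack: [0]
STORE_FAST p → p=0. Stack: []
LOAD_FAST p → push 0. Stack: [0]
LOAD_CONST → push 5. Stack: [0, 5]
BINARY_OP & → 0 & 5 = 0. Stack: [0]
LOAD_FAST b → push 37. Stack: [0, 37]
BINARY_OP * → 0 * 37 = 0. Stack: [0]
STORE_FAST q → q=0. Stack: []
LOAD_CONST → push 3. Stack: [3]
LOAD_FAST a → push 30. Stack: [3, 30]
BINARY_OP - → 3 - 30 = -27. Stack: [-27]
STORE_FAST u → u=-27. Stack: []
LOAD_FAST_LOAD_FAST a,q → push 30,0. Stack: [30, 0]
BINARY_OP * → 30 * 0 = 0. Stack: [0]
LOAD_FAST a → push 30. Stack: [0, 30]
LOAD_CONST → push 6. Stack: [0, 30, 6]
BINARY_OP // → 30 // 6 = 5. Stack: [0, 5]
BINARY_OP - → 0 - 5 = -5. Stack: [-5]
STORE_FAST w → w=-5. Stack: []
LOAD_FAST w → push -5. Stack: [-5]
LOAD_CONST → push 6. Stack: [-5, 6]
BINARY_OP - → -5 - 6 = -11. Stack: [-11]
RETURN_VALUE → return -11.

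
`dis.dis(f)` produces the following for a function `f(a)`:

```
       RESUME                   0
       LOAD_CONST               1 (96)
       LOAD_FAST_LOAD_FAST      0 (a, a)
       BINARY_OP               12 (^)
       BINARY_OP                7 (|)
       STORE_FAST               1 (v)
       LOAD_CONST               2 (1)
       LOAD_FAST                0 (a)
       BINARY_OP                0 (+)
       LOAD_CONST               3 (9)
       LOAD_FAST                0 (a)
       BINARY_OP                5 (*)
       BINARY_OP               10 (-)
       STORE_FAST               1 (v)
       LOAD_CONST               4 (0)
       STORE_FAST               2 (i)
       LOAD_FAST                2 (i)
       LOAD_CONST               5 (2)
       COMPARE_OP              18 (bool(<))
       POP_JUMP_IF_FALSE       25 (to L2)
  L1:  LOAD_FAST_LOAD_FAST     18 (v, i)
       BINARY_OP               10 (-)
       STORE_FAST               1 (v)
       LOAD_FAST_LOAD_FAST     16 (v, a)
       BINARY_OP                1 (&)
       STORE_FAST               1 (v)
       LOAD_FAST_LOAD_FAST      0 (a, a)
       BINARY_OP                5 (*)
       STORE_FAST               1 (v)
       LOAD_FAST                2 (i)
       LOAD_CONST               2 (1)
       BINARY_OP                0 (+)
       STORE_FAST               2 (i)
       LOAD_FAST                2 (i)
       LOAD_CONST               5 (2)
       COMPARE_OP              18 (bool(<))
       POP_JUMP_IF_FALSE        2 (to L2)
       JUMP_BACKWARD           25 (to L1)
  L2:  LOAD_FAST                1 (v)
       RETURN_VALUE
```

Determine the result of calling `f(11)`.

121

LOAD_CONST → push 96. Stack: [96]
LOAD_FAST_LOAD_FAST a,a → push 11,11. Stack: [96, 11, 11]
BINARY_OP ^ → 11 ^ 11 = 0. Stack: [96, 0]
BINARY_OP | → 96 | 0 = 96. Stack: [96]
STORE_FAST v → v=96. Stack: []
LOAD_CONST → push 1. Stack: [1]
LOAD_FAST a → push 11. Stack: [1, 11]
BINARY_OP + → 1 + 11 = 12. Stack: [12]
LOAD_CONST → push 9. Stack: [12, 9]
LOAD_FAST a → push 11. Stack: [12, 9, 11]
BINARY_OP * → 9 * 11 = 99. Stack: [12, 99]
BINARY_OP - → 12 - 99 = -87. Stack: [-87]
STORE_FAST v → v=-87. Stack: []
LOAD_CONST → push 0. Stack: [0]
STORE_FAST i → i=0. Stack: []
LOAD_FAST i → push 0. Stack: [0]
LOAD_CONST → push 2. Stack: [0, 2]
COMPARE_OP bool(<) → 0 vs 2 = True. Stack: [True]
POP_JUMP_IF_FALSE → pop True; no jump. Stack: []
LOAD_FAST_LOAD_FAST v,i → push -87,0. Stack: [-87, 0]
BINARY_OP - → -87 - 0 = -87. Stack: [-87]
STORE_FAST v → v=-87. Stack: []
LOAD_FAST_LOAD_FAST v,a → push -87,11. Stack: [-87, 11]
BINARY_OP & → -87 & 11 = 9. Stack: [9]
STORE_FAST v → v=9. Stack: []
LOAD_FAST_LOAD_FAST a,a → push 11,11. Stack: [11, 11]
BINARY_OP * → 11 * 11 = 121. Stack: [121]
STORE_FAST v → v=121. Stack: []
LOAD_FAST i → push 0. Stack: [0]
LOAD_CONST → push 1. Stack: [0, 1]
BINARY_OP + → 0 + 1 = 1. Stack: [1]
STORE_FAST i → i=1. Stack: []
LOAD_FAST i → push 1. Stack: [1]
LOAD_CONST → push 2. Stack: [1, 2]
COMPARE_OP bool(<) → 1 vs 2 = True. Stack: [True]
POP_JUMP_IF_FALSE → pop True; no jump. Stack: []
LOAD_FAST_LOAD_FAST v,i → push 121,1. Stack: [121, 1]
BINARY_OP - → 121 - 1 = 120. Stack: [120]
STORE_FAST v → v=120. Stack: []
LOAD_FAST_LOAD_FAST v,a → push 120,11. Stack: [120, 11]
BINARY_OP & → 120 & 11 = 8. Stack: [8]
STORE_FAST v → v=8. Stack: []
LOAD_FAST_LOAD_FAST a,a → push 11,11. Stack: [11, 11]
BINARY_OP * → 11 * 11 = 121. Stack: [121]
STORE_FAST v → v=121. Stack: []
LOAD_FAST i → push 1. Stack: [1]
LOAD_CONST → push 1. Stack: [1, 1]
BINARY_OP + → 1 + 1 = 2. Stack: [2]
STORE_FAST i → i=2. Stack: []
LOAD_FAST i → push 2. Stack: [2]
LOAD_CONST → push 2. Stack: [2, 2]
COMPARE_OP bool(<) → 2 vs 2 = False. Stack: [False]
POP_JUMP_IF_FALSE → pop False; jump. Stack: []
LOAD_FAST v → push 121. Stack: [121]
RETURN_VALUE → return 121.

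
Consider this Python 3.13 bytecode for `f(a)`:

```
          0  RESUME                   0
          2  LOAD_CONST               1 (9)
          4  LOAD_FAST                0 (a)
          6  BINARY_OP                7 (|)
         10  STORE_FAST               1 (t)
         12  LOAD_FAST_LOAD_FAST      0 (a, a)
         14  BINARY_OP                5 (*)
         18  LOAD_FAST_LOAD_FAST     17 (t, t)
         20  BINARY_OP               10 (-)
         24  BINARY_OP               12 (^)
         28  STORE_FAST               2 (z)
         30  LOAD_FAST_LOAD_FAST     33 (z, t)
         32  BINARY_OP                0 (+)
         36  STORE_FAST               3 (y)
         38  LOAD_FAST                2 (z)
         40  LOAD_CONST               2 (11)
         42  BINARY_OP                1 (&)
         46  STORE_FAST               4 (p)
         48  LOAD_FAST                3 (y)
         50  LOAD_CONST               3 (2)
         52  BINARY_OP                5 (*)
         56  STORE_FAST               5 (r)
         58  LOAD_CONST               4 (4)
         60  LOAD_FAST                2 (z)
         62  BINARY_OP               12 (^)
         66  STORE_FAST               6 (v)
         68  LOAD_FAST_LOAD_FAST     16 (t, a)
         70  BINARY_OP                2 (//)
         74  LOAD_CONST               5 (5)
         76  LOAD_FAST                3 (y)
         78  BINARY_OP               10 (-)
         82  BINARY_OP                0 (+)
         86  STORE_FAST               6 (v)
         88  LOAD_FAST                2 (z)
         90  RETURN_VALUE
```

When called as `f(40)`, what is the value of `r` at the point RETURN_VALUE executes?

3282

LOAD_CONST → push 9. Stack: [9]
LOAD_FAST a → push 40. Stack: [9, 40]
BINARY_OP | → 9 | 40 = 41. Stack: [41]
STORE_FAST t → t=41. Stack: []
LOAD_FAST_LOAD_FAST a,a → push 40,40. Stack: [40, 40]
BINARY_OP * → 40 * 40 = 1600. Stack: [1600]
LOAD_FAST_LOAD_FAST t,t → push 41,41. Stack: [1600, 41, 41]
BINARY_OP - → 41 - 41 = 0. Stack: [1600, 0]
BINARY_OP ^ → 1600 ^ 0 = 1600. Stack: [1600]
STORE_FAST z → z=1600. Stack: []
LOAD_FAST_LOAD_FAST z,t → push 1600,41. Stack: [1600, 41]
BINARY_OP + → 1600 + 41 = 1641. Stack: [1641]
STORE_FAST y → y=1641. Stack: []
LOAD_FAST z → push 1600. Stack: [1600]
LOAD_CONST → push 11. Stack: [1600, 11]
BINARY_OP & → 1600 & 11 = 0. Stack: [0]
STORE_FAST p → p=0. Stack: []
LOAD_FAST y → push 1641. Stack: [1641]
LOAD_CONST → push 2. Stack: [1641, 2]
BINARY_OP * → 1641 * 2 = 3282. Stack: [3282]
STORE_FAST r → r=3282. Stack: []
LOAD_CONST → push 4. Stack: [4]
LOAD_FAST z → push 1600. Stack: [4, 1600]
BINARY_OP ^ → 4 ^ 1600 = 1604. Stack: [1604]
STORE_FAST v → v=1604. Stack: []
LOAD_FAST_LOAD_FAST t,a → push 41,40. Stack: [41, 40]
BINARY_OP // → 41 // 40 = 1. Stack: [1]
LOAD_CONST → push 5. Stack: [1, 5]
LOAD_FAST y → push 1641. Stack: [1, 5, 1641]
BINARY_OP - → 5 - 1641 = -1636. Stack: [1, -1636]
BINARY_OP + → 1 + -1636 = -1635. Stack: [-1635]
STORE_FAST v → v=-1635. Stack: []
LOAD_FAST z → push 1600. Stack: [1600]
RETURN_VALUE → return 1600.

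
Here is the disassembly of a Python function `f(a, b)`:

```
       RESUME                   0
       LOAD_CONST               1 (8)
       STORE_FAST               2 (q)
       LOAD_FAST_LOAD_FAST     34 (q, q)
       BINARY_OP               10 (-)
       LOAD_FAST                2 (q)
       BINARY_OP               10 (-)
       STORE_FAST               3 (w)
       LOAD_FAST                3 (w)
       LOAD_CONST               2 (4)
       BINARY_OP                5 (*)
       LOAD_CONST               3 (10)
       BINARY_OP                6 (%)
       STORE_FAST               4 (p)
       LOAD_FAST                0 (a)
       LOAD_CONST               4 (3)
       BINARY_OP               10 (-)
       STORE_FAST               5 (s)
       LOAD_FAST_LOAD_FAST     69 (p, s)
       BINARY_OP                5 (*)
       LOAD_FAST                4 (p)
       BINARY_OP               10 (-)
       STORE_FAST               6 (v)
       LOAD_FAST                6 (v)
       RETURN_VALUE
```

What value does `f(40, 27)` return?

288

LOAD_CONST → push 8. Stack: [8]
STORE_FAST q → q=8. Stack: []
LOAD_FAST_LOAD_FAST q,q → push 8,8. Stack: [8, 8]
BINARY_OP - → 8 - 8 = 0. Stack: [0]
LOAD_FAST q → push 8. Stack: [0, 8]
BINARY_OP - → 0 - 8 = -8. Stack: [-8]
STORE_FAST w → w=-8. Stack: []
LOAD_FAST w → push -8. Stack: [-8]
LOAD_CONST → push 4. Stack: [-8, 4]
BINARY_OP * → -8 * 4 = -32. Stack: [-32]
LOAD_CONST → push 10. Stack: [-32, 10]
BINARY_OP % → -32 % 10 = 8. Stack: [8]
STORE_FAST p → p=8. Stack: []
LOAD_FAST a → push 40. Stack: [40]
LOAD_CONST → push 3. Stack: [40, 3]
BINARY_OP - → 40 - 3 = 37. Stack: [37]
STORE_FAST s → s=37. Stack: []
LOAD_FAST_LOAD_FAST p,s → push 8,37. Stack: [8, 37]
BINARY_OP * → 8 * 37 = 296. Stack: [296]
LOAD_FAST p → push 8. Stack: [296, 8]
BINARY_OP - → 296 - 8 = 288. Stack: [288]
STORE_FAST v → v=288. Stack: []
LOAD_FAST v → push 288. Stack: [288]
RETURN_VALUE → return 288.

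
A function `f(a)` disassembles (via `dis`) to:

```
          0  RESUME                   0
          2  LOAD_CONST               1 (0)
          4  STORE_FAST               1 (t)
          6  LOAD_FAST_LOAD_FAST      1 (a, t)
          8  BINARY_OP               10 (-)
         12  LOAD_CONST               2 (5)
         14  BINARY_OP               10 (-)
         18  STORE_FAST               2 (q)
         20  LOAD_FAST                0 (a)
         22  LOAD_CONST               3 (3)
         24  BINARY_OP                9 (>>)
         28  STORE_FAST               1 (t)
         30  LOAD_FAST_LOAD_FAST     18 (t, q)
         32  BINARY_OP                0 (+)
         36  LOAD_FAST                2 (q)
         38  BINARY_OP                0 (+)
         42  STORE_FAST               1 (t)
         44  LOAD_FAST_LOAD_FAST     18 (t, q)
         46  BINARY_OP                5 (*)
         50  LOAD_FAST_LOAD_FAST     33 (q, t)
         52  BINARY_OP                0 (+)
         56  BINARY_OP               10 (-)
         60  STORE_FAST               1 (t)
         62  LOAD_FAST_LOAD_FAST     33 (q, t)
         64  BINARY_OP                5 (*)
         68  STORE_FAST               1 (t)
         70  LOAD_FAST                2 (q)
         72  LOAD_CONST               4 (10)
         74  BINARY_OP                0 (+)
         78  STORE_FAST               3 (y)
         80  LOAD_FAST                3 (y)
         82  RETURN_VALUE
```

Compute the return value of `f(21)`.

26

LOAD_CONST → push 0. Stack: [0]
STORE_FAST t → t=0. Stack: []
LOAD_FAST_LOAD_FAST a,t → push 21,0. Stack: [21, 0]
BINARY_OP - → 21 - 0 = 21. Stack: [21]
LOAD_CONST → push 5. Stack: [21, 5]
BINARY_OP - → 21 - 5 = 16. Stack: [16]
STORE_FAST q → q=16. Stack: []
LOAD_FAST a → push 21. Stack: [21]
LOAD_CONST → push 3. Stack: [21, 3]
BINARY_OP >> → 21 >> 3 = 2. Stack: [2]
STORE_FAST t → t=2. Stack: []
LOAD_FAST_LOAD_FAST t,q → push 2,16. Stack: [2, 16]
BINARY_OP + → 2 + 16 = 18. Stack: [18]
LOAD_FAST q → push 16. Stack: [18, 16]
BINARY_OP + → 18 + 16 = 34. Stack: [34]
STORE_FAST t → t=34. Stack: []
LOAD_FAST_LOAD_FAST t,q → push 34,16. Stack: [34, 16]
BINARY_OP * → 34 * 16 = 544. Stack: [544]
LOAD_FAST_LOAD_FAST q,t → push 16,34. Stack: [544, 16, 34]
BINARY_OP + → 16 + 34 = 50. Stack: [544, 50]
BINARY_OP - → 544 - 50 = 494. Stack: [494]
STORE_FAST t → t=494. Stack: []
LOAD_FAST_LOAD_FAST q,t → push 16,494. Stack: [16, 494]
BINARY_OP * → 16 * 494 = 7904. Stack: [7904]
STORE_FAST t → t=7904. Stack: []
LOAD_FAST q → push 16. Stack: [16]
LOAD_CONST → push 10. Stack: [16, 10]
BINARY_OP + → 16 + 10 = 26. Stack: [26]
STORE_FAST y → y=26. Stack: []
LOAD_FAST y → push 26. Stack: [26]
RETURN_VALUE → return 26.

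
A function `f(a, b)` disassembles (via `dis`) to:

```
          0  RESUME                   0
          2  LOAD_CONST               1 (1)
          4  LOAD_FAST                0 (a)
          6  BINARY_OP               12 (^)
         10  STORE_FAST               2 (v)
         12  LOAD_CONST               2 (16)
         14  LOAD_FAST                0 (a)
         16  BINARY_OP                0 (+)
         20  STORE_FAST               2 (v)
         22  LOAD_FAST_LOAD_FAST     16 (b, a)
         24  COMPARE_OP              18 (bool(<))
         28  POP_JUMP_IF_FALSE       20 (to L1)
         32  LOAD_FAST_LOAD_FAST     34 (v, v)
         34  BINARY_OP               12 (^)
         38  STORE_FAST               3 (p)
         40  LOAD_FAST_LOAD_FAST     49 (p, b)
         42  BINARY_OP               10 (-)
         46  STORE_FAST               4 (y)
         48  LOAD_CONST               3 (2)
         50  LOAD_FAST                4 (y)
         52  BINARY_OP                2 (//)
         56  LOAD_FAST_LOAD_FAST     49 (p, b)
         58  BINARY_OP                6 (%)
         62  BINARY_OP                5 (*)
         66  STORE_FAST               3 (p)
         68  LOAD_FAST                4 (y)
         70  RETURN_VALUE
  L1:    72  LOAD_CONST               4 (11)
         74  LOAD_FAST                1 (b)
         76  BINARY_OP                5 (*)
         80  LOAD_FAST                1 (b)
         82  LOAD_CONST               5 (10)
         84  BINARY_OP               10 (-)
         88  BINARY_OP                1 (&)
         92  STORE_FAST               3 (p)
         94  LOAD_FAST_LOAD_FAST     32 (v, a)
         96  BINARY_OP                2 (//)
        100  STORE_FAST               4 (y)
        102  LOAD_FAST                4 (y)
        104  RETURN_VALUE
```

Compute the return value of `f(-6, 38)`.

LOAD_CONST → push 1. Stack: [1]
LOAD_FAST a → push -6. Stack: [1, -6]
BINARY_OP ^ → 1 ^ -6 = -5. Stack: [-5]
STORE_FAST v → v=-5. Stack: []
LOAD_CONST → push 16. Stack: [16]
LOAD_FAST a → push -6. Stack: [16, -6]
BINARY_OP + → 16 + -6 = 10. Stack: [10]
STORE_FAST v → v=10. Stack: []
LOAD_FAST_LOAD_FAST b,a → push 38,-6. Stack: [38, -6]
COMPARE_OP bool(<) → 38 vs -6 = False. Stack: [False]
POP_JUMP_IF_FALSE → pop False; jump. Stack: []
LOAD_CONST → push 11. Stack: [11]
LOAD_FAST b → push 38. Stack: [11, 38]
BINARY_OP * → 11 * 38 = 418. Stack: [418]
LOAD_FAST b → push 38. Stack: [418, 38]
LOAD_CONST → push 10. Stack: [418, 38, 10]
BINARY_OP - → 38 - 10 = 28. Stack: [418, 28]
BINARY_OP & → 418 & 28 = 0. Stack: [0]
STORE_FAST p → p=0. Stack: []
LOAD_FAST_LOAD_FAST v,a → push 10,-6. Stack: [10, -6]
BINARY_OP // → 10 // -6 = -2. Stack: [-2]
STORE_FAST y → y=-2. Stack: []
LOAD_FAST y → push -2. Stack: [-2]
RETURN_VALUE → return -2.

-2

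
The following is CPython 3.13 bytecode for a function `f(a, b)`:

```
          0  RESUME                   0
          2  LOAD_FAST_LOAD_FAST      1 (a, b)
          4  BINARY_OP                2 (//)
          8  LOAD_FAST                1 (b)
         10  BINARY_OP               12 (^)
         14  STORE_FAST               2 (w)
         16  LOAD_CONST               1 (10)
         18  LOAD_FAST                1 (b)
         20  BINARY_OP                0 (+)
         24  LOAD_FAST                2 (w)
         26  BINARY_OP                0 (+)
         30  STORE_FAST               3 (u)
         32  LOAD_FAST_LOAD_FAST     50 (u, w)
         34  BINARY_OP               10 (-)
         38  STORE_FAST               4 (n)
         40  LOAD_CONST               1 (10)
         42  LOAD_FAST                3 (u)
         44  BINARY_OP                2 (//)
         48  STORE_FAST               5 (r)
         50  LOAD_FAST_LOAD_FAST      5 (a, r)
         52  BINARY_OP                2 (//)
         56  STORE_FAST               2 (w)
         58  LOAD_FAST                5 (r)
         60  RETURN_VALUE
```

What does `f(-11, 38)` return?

LOAD_FAST_LOAD_FAST a,b → push -11,38. Stack: [-11, 38]
BINARY_OP // → -11 // 38 = -1. Stack: [-1]
LOAD_FAST b → push 38. Stack: [-1, 38]
BINARY_OP ^ → -1 ^ 38 = -39. Stack: [-39]
STORE_FAST w → w=-39. Stack: []
LOAD_CONST → push 10. Stack: [10]
LOAD_FAST b → push 38. Stack: [10, 38]
BINARY_OP + → 10 + 38 = 48. Stack: [48]
LOAD_FAST w → push -39. Stack: [48, -39]
BINARY_OP + → 48 + -39 = 9. Stack: [9]
STORE_FAST u → u=9. Stack: []
LOAD_FAST_LOAD_FAST u,w → push 9,-39. Stack: [9, -39]
BINARY_OP - → 9 - -39 = 48. Stack: [48]
STORE_FAST n → n=48. Stack: []
LOAD_CONST → push 10. Stack: [10]
LOAD_FAST u → push 9. Stack: [10, 9]
BINARY_OP // → 10 // 9 = 1. Stack: [1]
STORE_FAST r → r=1. Stack: []
LOAD_FAST_LOAD_FAST a,r → push -11,1. Stack: [-11, 1]
BINARY_OP // → -11 // 1 = -11. Stack: [-11]
STORE_FAST w → w=-11. Stack: []
LOAD_FAST r → push 1. Stack: [1]
RETURN_VALUE → return 1.

1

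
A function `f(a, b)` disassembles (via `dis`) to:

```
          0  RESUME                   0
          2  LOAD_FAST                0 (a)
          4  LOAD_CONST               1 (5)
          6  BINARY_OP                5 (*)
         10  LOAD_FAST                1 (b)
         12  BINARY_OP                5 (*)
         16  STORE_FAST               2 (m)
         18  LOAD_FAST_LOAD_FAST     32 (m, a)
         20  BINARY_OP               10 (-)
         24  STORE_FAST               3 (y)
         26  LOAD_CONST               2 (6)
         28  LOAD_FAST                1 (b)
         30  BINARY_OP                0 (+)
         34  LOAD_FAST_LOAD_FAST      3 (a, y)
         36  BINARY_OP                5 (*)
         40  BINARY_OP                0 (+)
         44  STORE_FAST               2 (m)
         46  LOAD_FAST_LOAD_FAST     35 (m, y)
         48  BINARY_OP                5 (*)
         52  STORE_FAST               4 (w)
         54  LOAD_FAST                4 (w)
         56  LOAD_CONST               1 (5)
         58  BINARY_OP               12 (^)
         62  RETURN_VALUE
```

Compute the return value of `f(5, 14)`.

602028

LOAD_FAST a → push 5. Stack: [5]
LOAD_CONST → push 5. Stack: [5, 5]
BINARY_OP * → 5 * 5 = 25. Stack: [25]
LOAD_FAST b → push 14. Stack: [25, 14]
BINARY_OP * → 25 * 14 = 350. Stack: [350]
STORE_FAST m → m=350. Stack: []
LOAD_FAST_LOAD_FAST m,a → push 350,5. Stack: [350, 5]
BINARY_OP - → 350 - 5 = 345. Stack: [345]
STORE_FAST y → y=345. Stack: []
LOAD_CONST → push 6. Stack: [6]
LOAD_FAST b → push 14. Stack: [6, 14]
BINARY_OP + → 6 + 14 = 20. Stack: [20]
LOAD_FAST_LOAD_FAST a,y → push 5,345. Stack: [20, 5, 345]
BINARY_OP * → 5 * 345 = 1725. Stack: [20, 1725]
BINARY_OP + → 20 + 1725 = 1745. Stack: [1745]
STORE_FAST m → m=1745. Stack: []
LOAD_FAST_LOAD_FAST m,y → push 1745,345. Stack: [1745, 345]
BINARY_OP * → 1745 * 345 = 602025. Stack: [602025]
STORE_FAST w → w=602025. Stack: []
LOAD_FAST w → push 602025. Stack: [602025]
LOAD_CONST → push 5. Stack: [602025, 5]
BINARY_OP ^ → 602025 ^ 5 = 602028. Stack: [602028]
RETURN_VALUE → return 602028.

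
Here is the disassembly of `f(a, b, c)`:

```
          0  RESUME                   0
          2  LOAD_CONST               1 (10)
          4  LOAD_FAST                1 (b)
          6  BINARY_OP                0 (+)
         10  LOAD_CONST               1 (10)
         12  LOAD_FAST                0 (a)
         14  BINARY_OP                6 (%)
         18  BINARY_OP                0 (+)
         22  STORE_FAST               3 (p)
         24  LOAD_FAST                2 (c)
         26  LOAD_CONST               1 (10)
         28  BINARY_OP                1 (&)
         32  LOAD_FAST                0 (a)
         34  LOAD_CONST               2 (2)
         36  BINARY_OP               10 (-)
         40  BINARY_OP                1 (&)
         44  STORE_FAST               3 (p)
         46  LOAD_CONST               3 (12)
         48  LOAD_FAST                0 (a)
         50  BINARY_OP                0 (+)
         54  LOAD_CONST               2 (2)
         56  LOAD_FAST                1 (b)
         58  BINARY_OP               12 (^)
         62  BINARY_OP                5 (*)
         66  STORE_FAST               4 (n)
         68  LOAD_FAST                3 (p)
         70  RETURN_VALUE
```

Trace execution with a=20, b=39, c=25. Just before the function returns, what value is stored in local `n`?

LOAD_CONST → push 10. Stack: [10]
LOAD_FAST b → push 39. Stack: [10, 39]
BINARY_OP + → 10 + 39 = 49. Stack: [49]
LOAD_CONST → push 10. Stack: [49, 10]
LOAD_FAST a → push 20. Stack: [49, 10, 20]
BINARY_OP % → 10 % 20 = 10. Stack: [49, 10]
BINARY_OP + → 49 + 10 = 59. Stack: [59]
STORE_FAST p → p=59. Stack: []
LOAD_FAST c → push 25. Stack: [25]
LOAD_CONST → push 10. Stack: [25, 10]
BINARY_OP & → 25 & 10 = 8. Stack: [8]
LOAD_FAST a → push 20. Stack: [8, 20]
LOAD_CONST → push 2. Stack: [8, 20, 2]
BINARY_OP - → 20 - 2 = 18. Stack: [8, 18]
BINARY_OP & → 8 & 18 = 0. Stack: [0]
STORE_FAST p → p=0. Stack: []
LOAD_CONST → push 12. Stack: [12]
LOAD_FAST a → push 20. Stack: [12, 20]
BINARY_OP + → 12 + 20 = 32. Stack: [32]
LOAD_CONST → push 2. Stack: [32, 2]
LOAD_FAST b → push 39. Stack: [32, 2, 39]
BINARY_OP ^ → 2 ^ 39 = 37. Stack: [32, 37]
BINARY_OP * → 32 * 37 = 1184. Stack: [1184]
STORE_FAST n → n=1184. Stack: []
LOAD_FAST p → push 0. Stack: [0]
RETURN_VALUE → return 0.

1184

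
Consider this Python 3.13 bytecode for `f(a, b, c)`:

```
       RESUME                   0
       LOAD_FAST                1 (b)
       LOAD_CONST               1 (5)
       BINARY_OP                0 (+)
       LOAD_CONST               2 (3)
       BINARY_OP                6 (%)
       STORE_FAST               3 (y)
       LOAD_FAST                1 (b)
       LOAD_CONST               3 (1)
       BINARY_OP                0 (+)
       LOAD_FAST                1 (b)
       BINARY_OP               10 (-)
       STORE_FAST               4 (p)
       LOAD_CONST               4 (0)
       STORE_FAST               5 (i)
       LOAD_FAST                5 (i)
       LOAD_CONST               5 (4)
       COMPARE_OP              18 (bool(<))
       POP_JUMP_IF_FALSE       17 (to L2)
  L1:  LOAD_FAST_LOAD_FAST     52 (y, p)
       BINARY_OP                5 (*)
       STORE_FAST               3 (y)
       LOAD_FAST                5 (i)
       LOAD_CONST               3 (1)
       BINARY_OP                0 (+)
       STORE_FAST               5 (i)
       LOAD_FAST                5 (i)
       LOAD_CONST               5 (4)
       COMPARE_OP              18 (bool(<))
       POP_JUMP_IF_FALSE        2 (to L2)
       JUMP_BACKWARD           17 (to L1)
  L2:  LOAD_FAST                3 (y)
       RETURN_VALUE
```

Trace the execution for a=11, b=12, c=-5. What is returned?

2

LOAD_FAST b → push 12. Stack: [12]
LOAD_CONST → push 5. Stack: [12, 5]
BINARY_OP + → 12 + 5 = 17. Stack: [17]
LOAD_CONST → push 3. Stack: [17, 3]
BINARY_OP % → 17 % 3 = 2. Stack: [2]
STORE_FAST y → y=2. Stack: []
LOAD_FAST b → push 12. Stack: [12]
LOAD_CONST → push 1. Stack: [12, 1]
BINARY_OP + → 12 + 1 = 13. Stack: [13]
LOAD_FAST b → push 12. Stack: [13, 12]
BINARY_OP - → 13 - 12 = 1. Stack: [1]
STORE_FAST p → p=1. Stack: []
LOAD_CONST → push 0. Stack: [0]
STORE_FAST i → i=0. Stack: []
LOAD_FAST i → push 0. Stack: [0]
LOAD_CONST → push 4. Stack: [0, 4]
COMPARE_OP bool(<) → 0 vs 4 = True. Stack: [True]
POP_JUMP_IF_FALSE → pop True; no jump. Stack: []
LOAD_FAST_LOAD_FAST y,p → push 2,1. Stack: [2, 1]
BINARY_OP * → 2 * 1 = 2. Stack: [2]
STORE_FAST y → y=2. Stack: []
LOAD_FAST i → push 0. Stack: [0]
LOAD_CONST → push 1. Stack: [0, 1]
BINARY_OP + → 0 + 1 = 1. Stack: [1]
STORE_FAST i → i=1. Stack: []
LOAD_FAST i → push 1. Stack: [1]
LOAD_CONST → push 4. Stack: [1, 4]
COMPARE_OP bool(<) → 1 vs 4 = True. Stack: [True]
POP_JUMP_IF_FALSE → pop True; no jump. Stack: []
LOAD_FAST_LOAD_FAST y,p → push 2,1. Stack: [2, 1]
BINARY_OP * → 2 * 1 = 2. Stack: [2]
STORE_FAST y → y=2. Stack: []
LOAD_FAST i → push 1. Stack: [1]
LOAD_CONST → push 1. Stack: [1, 1]
BINARY_OP + → 1 + 1 = 2. Stack: [2]
STORE_FAST i → i=2. Stack: []
LOAD_FAST i → push 2. Stack: [2]
LOAD_CONST → push 4. Stack: [2, 4]
COMPARE_OP bool(<) → 2 vs 4 = True. Stack: [True]
POP_JUMP_IF_FALSE → pop True; no jump. Stack: []
LOAD_FAST_LOAD_FAST y,p → push 2,1. Stack: [2, 1]
BINARY_OP * → 2 * 1 = 2. Stack: [2]
STORE_FAST y → y=2. Stack: []
LOAD_FAST i → push 2. Stack: [2]
LOAD_CONST → push 1. Stack: [2, 1]
BINARY_OP + → 2 + 1 = 3. Stack: [3]
STORE_FAST i → i=3. Stack: []
LOAD_FAST i → push 3. Stack: [3]
LOAD_CONST → push 4. Stack: [3, 4]
COMPARE_OP bool(<) → 3 vs 4 = True. Stack: [True]
POP_JUMP_IF_FALSE → pop True; no jump. Stack: []
LOAD_FAST_LOAD_FAST y,p → push 2,1. Stack: [2, 1]
BINARY_OP * → 2 * 1 = 2. Stack: [2]
STORE_FAST y → y=2. Stack: []
LOAD_FAST i → push 3. Stack: [3]
LOAD_CONST → push 1. Stack: [3, 1]
BINARY_OP + → 3 + 1 = 4. Stack: [4]
STORE_FAST i → i=4. Stack: []
LOAD_FAST i → push 4. Stack: [4]
LOAD_CONST → push 4. Stack: [4, 4]
COMPARE_OP bool(<) → 4 vs 4 = False. Stack: [False]
POP_JUMP_IF_FALSE → pop False; jump. Stack: []
LOAD_FAST y → push 2. Stack: [2]
RETURN_VALUE → return 2.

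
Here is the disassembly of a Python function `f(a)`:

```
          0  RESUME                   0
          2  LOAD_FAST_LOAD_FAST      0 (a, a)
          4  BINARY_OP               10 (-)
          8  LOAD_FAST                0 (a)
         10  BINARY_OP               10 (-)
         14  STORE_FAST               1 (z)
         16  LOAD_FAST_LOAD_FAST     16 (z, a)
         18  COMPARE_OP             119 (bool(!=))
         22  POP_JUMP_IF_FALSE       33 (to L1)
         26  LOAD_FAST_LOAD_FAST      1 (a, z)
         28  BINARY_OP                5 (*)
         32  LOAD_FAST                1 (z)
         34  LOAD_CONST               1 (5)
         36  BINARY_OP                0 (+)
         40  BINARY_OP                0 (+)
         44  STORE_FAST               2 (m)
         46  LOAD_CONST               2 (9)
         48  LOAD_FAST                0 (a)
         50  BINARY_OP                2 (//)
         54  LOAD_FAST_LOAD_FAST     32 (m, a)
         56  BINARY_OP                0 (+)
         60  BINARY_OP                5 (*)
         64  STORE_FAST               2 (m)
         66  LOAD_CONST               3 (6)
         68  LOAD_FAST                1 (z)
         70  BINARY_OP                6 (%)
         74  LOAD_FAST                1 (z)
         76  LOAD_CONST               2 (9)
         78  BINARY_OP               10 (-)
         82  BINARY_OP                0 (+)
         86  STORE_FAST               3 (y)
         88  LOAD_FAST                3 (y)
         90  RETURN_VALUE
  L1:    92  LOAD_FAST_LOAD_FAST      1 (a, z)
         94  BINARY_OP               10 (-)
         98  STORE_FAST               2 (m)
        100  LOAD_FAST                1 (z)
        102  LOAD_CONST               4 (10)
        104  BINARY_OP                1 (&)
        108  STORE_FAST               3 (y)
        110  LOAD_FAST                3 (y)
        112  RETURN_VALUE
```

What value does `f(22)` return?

-47

LOAD_FAST_LOAD_FAST a,a → push 22,22. Stack: [22, 22]
BINARY_OP - → 22 - 22 = 0. Stack: [0]
LOAD_FAST a → push 22. Stack: [0, 22]
BINARY_OP - → 0 - 22 = -22. Stack: [-22]
STORE_FAST z → z=-22. Stack: []
LOAD_FAST_LOAD_FAST z,a → push -22,22. Stack: [-22, 22]
COMPARE_OP bool(!=) → -22 vs 22 = True. Stack: [True]
POP_JUMP_IF_FALSE → pop True; no jump. Stack: []
LOAD_FAST_LOAD_FAST a,z → push 22,-22. Stack: [22, -22]
BINARY_OP * → 22 * -22 = -484. Stack: [-484]
LOAD_FAST z → push -22. Stack: [-484, -22]
LOAD_CONST → push 5. Stack: [-484, -22, 5]
BINARY_OP + → -22 + 5 = -17. Stack: [-484, -17]
BINARY_OP + → -484 + -17 = -501. Stack: [-501]
STORE_FAST m → m=-501. Stack: []
LOAD_CONST → push 9. Stack: [9]
LOAD_FAST a → push 22. Stack: [9, 22]
BINARY_OP // → 9 // 22 = 0. Stack: [0]
LOAD_FAST_LOAD_FAST m,a → push -501,22. Stack: [0, -501, 22]
BINARY_OP + → -501 + 22 = -479. Stack: [0, -479]
BINARY_OP * → 0 * -479 = 0. Stack: [0]
STORE_FAST m → m=0. Stack: []
LOAD_CONST → push 6. Stack: [6]
LOAD_FAST z → push -22. Stack: [6, -22]
BINARY_OP % → 6 % -22 = -16. Stack: [-16]
LOAD_FAST z → push -22. Stack: [-16, -22]
LOAD_CONST → push 9. Stack: [-16, -22, 9]
BINARY_OP - → -22 - 9 = -31. Stack: [-16, -31]
BINARY_OP + → -16 + -31 = -47. Stack: [-47]
STORE_FAST y → y=-47. Stack: []
LOAD_FAST y → push -47. Stack: [-47]
RETURN_VALUE → return -47.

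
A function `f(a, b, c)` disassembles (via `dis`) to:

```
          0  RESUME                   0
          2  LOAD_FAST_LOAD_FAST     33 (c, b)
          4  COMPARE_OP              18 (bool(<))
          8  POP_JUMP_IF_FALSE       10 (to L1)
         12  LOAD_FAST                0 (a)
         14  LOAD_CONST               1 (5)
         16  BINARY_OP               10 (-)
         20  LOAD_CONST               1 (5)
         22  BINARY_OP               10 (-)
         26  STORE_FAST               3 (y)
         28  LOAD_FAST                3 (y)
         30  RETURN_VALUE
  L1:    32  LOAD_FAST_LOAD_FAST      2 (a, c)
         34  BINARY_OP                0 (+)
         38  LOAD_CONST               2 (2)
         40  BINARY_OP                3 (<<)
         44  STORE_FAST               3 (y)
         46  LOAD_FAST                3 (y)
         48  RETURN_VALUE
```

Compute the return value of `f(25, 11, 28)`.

212

LOAD_FAST_LOAD_FAST c,b → push 28,11. Stack: [28, 11]
COMPARE_OP bool(<) → 28 vs 11 = False. Stack: [False]
POP_JUMP_IF_FALSE → pop False; jump. Stack: []
LOAD_FAST_LOAD_FAST a,c → push 25,28. Stack: [25, 28]
BINARY_OP + → 25 + 28 = 53. Stack: [53]
LOAD_CONST → push 2. Stack: [53, 2]
BINARY_OP << → 53 << 2 = 212. Stack: [212]
STORE_FAST y → y=212. Stack: []
LOAD_FAST y → push 212. Stack: [212]
RETURN_VALUE → return 212.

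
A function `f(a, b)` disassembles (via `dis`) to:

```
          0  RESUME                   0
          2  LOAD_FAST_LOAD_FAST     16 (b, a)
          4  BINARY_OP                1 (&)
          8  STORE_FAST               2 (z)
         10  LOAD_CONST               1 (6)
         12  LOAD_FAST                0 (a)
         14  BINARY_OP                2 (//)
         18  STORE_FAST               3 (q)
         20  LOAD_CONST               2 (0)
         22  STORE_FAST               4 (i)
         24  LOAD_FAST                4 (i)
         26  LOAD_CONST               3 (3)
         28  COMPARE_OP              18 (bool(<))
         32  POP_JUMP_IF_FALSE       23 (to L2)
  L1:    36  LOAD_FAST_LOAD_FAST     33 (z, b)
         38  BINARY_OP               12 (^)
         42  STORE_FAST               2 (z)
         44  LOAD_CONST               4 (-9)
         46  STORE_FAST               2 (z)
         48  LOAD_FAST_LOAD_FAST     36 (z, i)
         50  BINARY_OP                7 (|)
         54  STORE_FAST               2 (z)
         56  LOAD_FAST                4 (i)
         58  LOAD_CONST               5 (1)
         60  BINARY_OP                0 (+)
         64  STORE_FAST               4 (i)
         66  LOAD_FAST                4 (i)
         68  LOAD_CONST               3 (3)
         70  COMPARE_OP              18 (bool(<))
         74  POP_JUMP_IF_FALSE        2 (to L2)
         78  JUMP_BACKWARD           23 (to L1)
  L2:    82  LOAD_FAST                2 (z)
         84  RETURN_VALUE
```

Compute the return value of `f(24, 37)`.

-9

LOAD_FAST_LOAD_FAST b,a → push 37,24. Stack: [37, 24]
BINARY_OP & → 37 & 24 = 0. Stack: [0]
STORE_FAST z → z=0. Stack: []
LOAD_CONST → push 6. Stack: [6]
LOAD_FAST a → push 24. Stack: [6, 24]
BINARY_OP // → 6 // 24 = 0. Stack: [0]
STORE_FAST q → q=0. Stack: []
LOAD_CONST → push 0. Stack: [0]
STORE_FAST i → i=0. Stack: []
LOAD_FAST i → push 0. Stack: [0]
LOAD_CONST → push 3. Stack: [0, 3]
COMPARE_OP bool(<) → 0 vs 3 = True. Stack: [True]
POP_JUMP_IF_FALSE → pop True; no jump. Stack: []
LOAD_FAST_LOAD_FAST z,b → push 0,37. Stack: [0, 37]
BINARY_OP ^ → 0 ^ 37 = 37. Stack: [37]
STORE_FAST z → z=37. Stack: []
LOAD_CONST → push -9. Stack: [-9]
STORE_FAST z → z=-9. Stack: []
LOAD_FAST_LOAD_FAST z,i → push -9,0. Stack: [-9, 0]
BINARY_OP | → -9 | 0 = -9. Stack: [-9]
STORE_FAST z → z=-9. Stack: []
LOAD_FAST i → push 0. Stack: [0]
LOAD_CONST → push 1. Stack: [0, 1]
BINARY_OP + → 0 + 1 = 1. Stack: [1]
STORE_FAST i → i=1. Stack: []
LOAD_FAST i → push 1. Stack: [1]
LOAD_CONST → push 3. Stack: [1, 3]
COMPARE_OP bool(<) → 1 vs 3 = True. Stack: [True]
POP_JUMP_IF_FALSE → pop True; no jump. Stack: []
LOAD_FAST_LOAD_FAST z,b → push -9,37. Stack: [-9, 37]
BINARY_OP ^ → -9 ^ 37 = -46. Stack: [-46]
STORE_FAST z → z=-46. Stack: []
LOAD_CONST → push -9. Stack: [-9]
STORE_FAST z → z=-9. Stack: []
LOAD_FAST_LOAD_FAST z,i → push -9,1. Stack: [-9, 1]
BINARY_OP | → -9 | 1 = -9. Stack: [-9]
STORE_FAST z → z=-9. Stack: []
LOAD_FAST i → push 1. Stack: [1]
LOAD_CONST → push 1. Stack: [1, 1]
BINARY_OP + → 1 + 1 = 2. Stack: [2]
STORE_FAST i → i=2. Stack: []
LOAD_FAST i → push 2. Stack: [2]
LOAD_CONST → push 3. Stack: [2, 3]
COMPARE_OP bool(<) → 2 vs 3 = True. Stack: [True]
POP_JUMP_IF_FALSE → pop True; no jump. Stack: []
LOAD_FAST_LOAD_FAST z,b → push -9,37. Stack: [-9, 37]
BINARY_OP ^ → -9 ^ 37 = -46. Stack: [-46]
STORE_FAST z → z=-46. Stack: []
LOAD_CONST → push -9. Stack: [-9]
STORE_FAST z → z=-9. Stack: []
LOAD_FAST_LOAD_FAST z,i → push -9,2. Stack: [-9, 2]
BINARY_OP | → -9 | 2 = -9. Stack: [-9]
STORE_FAST z → z=-9. Stack: []
LOAD_FAST i → push 2. Stack: [2]
LOAD_CONST → push 1. Stack: [2, 1]
BINARY_OP + → 2 + 1 = 3. Stack: [3]
STORE_FAST i → i=3. Stack: []
LOAD_FAST i → push 3. Stack: [3]
LOAD_CONST → push 3. Stack: [3, 3]
COMPARE_OP bool(<) → 3 vs 3 = False. Stack: [False]
POP_JUMP_IF_FALSE → pop False; jump. Stack: []
LOAD_FAST z → push -9. Stack: [-9]
RETURN_VALUE → return -9.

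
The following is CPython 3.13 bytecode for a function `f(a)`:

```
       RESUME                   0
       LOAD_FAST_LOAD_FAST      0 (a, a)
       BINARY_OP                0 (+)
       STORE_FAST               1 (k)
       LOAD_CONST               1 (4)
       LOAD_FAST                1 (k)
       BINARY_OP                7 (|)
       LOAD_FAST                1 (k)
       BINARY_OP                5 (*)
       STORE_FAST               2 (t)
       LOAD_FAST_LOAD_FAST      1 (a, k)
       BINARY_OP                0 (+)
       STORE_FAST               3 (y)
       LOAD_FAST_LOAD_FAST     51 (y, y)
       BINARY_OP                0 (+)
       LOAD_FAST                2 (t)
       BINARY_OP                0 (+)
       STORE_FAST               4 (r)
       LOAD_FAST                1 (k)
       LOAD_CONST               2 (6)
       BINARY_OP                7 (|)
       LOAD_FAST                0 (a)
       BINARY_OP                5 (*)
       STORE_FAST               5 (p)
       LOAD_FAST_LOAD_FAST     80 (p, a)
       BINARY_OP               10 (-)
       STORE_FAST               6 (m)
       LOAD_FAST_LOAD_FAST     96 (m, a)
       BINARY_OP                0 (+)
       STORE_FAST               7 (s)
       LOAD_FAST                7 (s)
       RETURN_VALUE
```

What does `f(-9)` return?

LOAD_FAST_LOAD_FAST a,a → push -9,-9. Stack: [-9, -9]
BINARY_OP + → -9 + -9 = -18. Stack: [-18]
STORE_FAST k → k=-18. Stack: []
LOAD_CONST → push 4. Stack: [4]
LOAD_FAST k → push -18. Stack: [4, -18]
BINARY_OP | → 4 | -18 = -18. Stack: [-18]
LOAD_FAST k → push -18. Stack: [-18, -18]
BINARY_OP * → -18 * -18 = 324. Stack: [324]
STORE_FAST t → t=324. Stack: []
LOAD_FAST_LOAD_FAST a,k → push -9,-18. Stack: [-9, -18]
BINARY_OP + → -9 + -18 = -27. Stack: [-27]
STORE_FAST y → y=-27. Stack: []
LOAD_FAST_LOAD_FAST y,y → push -27,-27. Stack: [-27, -27]
BINARY_OP + → -27 + -27 = -54. Stack: [-54]
LOAD_FAST t → push 324. Stack: [-54, 324]
BINARY_OP + → -54 + 324 = 270. Stack: [270]
STORE_FAST r → r=270. Stack: []
LOAD_FAST k → push -18. Stack: [-18]
LOAD_CONST → push 6. Stack: [-18, 6]
BINARY_OP | → -18 | 6 = -18. Stack: [-18]
LOAD_FAST a → push -9. Stack: [-18, -9]
BINARY_OP * → -18 * -9 = 162. Stack: [162]
STORE_FAST p → p=162. Stack: []
LOAD_FAST_LOAD_FAST p,a → push 162,-9. Stack: [162, -9]
BINARY_OP - → 162 - -9 = 171. Stack: [171]
STORE_FAST m → m=171. Stack: []
LOAD_FAST_LOAD_FAST m,a → push 171,-9. Stack: [171, -9]
BINARY_OP + → 171 + -9 = 162. Stack: [162]
STORE_FAST s → s=162. Stack: []
LOAD_FAST s → push 162. Stack: [162]
RETURN_VALUE → return 162.

162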